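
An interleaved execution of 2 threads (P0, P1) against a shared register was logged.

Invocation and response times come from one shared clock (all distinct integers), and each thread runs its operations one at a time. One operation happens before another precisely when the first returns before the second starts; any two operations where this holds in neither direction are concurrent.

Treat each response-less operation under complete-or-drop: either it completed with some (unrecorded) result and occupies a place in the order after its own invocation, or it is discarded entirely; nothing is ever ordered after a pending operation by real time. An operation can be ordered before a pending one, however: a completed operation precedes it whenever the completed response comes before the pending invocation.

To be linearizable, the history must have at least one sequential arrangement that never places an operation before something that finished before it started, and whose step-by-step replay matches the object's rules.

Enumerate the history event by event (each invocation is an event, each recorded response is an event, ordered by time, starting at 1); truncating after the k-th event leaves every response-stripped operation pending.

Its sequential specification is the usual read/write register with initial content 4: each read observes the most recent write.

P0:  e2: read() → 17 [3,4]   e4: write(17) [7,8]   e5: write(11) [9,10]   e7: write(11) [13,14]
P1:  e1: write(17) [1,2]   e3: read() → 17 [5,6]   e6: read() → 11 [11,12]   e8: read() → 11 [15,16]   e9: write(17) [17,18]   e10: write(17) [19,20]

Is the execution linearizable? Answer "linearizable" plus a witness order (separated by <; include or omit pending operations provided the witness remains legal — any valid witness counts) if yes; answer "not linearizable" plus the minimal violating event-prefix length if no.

linearizable — witness: e1 < e2 < e3 < e4 < e5 < e6 < e7 < e8 < e9 < e10

1. e1 write(17), leaving value 17
2. e2 read() → 17, leaving value 17
3. e3 read() → 17, leaving value 17
4. e4 write(17), leaving value 17
5. e5 write(11), leaving value 11
6. e6 read() → 11, leaving value 11
7. e7 write(11), leaving value 11
8. e8 read() → 11, leaving value 11
9. e9 write(17), leaving value 17
10. e10 write(17), leaving value 17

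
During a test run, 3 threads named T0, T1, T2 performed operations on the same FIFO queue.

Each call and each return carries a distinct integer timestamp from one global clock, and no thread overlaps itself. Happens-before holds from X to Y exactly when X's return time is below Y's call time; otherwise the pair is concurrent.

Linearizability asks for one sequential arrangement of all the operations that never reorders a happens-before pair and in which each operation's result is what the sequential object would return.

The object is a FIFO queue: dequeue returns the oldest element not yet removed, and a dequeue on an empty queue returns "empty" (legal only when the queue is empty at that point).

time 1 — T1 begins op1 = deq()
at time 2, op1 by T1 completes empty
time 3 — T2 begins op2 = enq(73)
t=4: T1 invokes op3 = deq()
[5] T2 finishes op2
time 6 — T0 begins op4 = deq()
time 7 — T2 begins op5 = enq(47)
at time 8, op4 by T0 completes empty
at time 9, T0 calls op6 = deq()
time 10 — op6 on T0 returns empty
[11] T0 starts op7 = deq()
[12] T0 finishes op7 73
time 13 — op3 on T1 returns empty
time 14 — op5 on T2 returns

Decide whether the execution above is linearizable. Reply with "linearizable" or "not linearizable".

already the first 12 events (up to op7's response at time 12) admit no linearization; the first 11 still do
one real-time candidate order over the 5 completed operations — the FIFO queue replay rejects it
no completion choice of the 2 pending operations (op3, op5) rescues it — every subset was tried
take op1, op2, op4, op6, op7 (pending dropped): step 3 already fails, because op4 deq() → empty cannot occur there

not linearizable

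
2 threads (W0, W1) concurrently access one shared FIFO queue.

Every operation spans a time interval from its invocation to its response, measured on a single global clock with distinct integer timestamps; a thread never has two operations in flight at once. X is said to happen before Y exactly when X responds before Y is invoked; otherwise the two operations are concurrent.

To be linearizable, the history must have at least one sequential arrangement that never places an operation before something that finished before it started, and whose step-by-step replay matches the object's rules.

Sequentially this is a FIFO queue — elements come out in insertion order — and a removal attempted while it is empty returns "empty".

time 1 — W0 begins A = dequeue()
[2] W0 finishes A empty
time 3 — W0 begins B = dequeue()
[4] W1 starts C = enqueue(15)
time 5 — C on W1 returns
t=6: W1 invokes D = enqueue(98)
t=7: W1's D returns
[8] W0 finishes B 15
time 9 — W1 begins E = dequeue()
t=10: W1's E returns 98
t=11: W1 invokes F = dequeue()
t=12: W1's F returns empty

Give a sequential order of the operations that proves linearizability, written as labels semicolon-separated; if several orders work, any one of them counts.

A; C; B; D; E; F

1. A dequeue() → empty, leaving queue <>
2. C enqueue(15), leaving queue <15>
3. B dequeue() → 15, leaving queue <>
4. D enqueue(98), leaving queue <98>
5. E dequeue() → 98, leaving queue <>
6. F dequeue() → empty, leaving queue <>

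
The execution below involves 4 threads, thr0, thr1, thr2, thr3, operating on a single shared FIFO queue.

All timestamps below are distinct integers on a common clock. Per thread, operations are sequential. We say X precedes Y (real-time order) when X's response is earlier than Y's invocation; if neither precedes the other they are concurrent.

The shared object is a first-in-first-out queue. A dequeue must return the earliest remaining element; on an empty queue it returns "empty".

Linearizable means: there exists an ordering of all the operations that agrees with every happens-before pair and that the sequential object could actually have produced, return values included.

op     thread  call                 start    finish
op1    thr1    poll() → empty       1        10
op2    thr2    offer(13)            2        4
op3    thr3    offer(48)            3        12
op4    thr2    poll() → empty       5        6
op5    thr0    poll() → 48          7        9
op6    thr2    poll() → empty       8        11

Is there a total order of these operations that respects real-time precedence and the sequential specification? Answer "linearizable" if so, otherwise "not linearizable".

the violation lands at event 10, op1's response at time 10: events 1..9 linearize, events 1..10 do not
checked exhaustively: 4 real-time-consistent orders of 4 completed operations, zero legal FIFO queue replays
including or dropping the 2 pending operations (op3, op6) in any combination fails
one such order, op1, op2, op4, op5 (pending dropped), breaks at step 3 where op4 poll() → empty is illegal
one such order, op2, op1, op4, op5 (pending dropped), breaks at step 2 where op1 poll() → empty is illegal

not linearizable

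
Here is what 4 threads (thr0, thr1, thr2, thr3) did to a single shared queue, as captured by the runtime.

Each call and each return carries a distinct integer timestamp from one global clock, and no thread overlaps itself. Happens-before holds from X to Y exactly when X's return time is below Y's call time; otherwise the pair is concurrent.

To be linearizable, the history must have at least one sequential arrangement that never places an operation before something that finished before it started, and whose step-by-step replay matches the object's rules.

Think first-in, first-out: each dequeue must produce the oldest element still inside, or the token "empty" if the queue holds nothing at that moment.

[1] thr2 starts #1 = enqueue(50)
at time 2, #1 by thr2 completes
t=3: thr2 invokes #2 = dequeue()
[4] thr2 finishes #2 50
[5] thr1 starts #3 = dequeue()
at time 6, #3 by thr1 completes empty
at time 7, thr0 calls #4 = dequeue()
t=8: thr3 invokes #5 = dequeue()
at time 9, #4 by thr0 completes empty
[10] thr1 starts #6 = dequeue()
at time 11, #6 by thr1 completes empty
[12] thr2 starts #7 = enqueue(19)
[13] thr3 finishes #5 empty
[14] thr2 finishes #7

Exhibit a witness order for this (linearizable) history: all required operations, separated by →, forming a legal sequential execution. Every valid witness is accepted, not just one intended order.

after step 1 (#1 enqueue(50)): queue <50>
after step 2 (#2 dequeue() → 50): queue <>
after step 3 (#3 dequeue() → empty): queue <>
after step 4 (#4 dequeue() → empty): queue <>
after step 5 (#5 dequeue() → empty): queue <>
after step 6 (#6 dequeue() → empty): queue <>
after step 7 (#7 enqueue(19)): queue <19>

#1 → #2 → #3 → #4 → #5 → #6 → #7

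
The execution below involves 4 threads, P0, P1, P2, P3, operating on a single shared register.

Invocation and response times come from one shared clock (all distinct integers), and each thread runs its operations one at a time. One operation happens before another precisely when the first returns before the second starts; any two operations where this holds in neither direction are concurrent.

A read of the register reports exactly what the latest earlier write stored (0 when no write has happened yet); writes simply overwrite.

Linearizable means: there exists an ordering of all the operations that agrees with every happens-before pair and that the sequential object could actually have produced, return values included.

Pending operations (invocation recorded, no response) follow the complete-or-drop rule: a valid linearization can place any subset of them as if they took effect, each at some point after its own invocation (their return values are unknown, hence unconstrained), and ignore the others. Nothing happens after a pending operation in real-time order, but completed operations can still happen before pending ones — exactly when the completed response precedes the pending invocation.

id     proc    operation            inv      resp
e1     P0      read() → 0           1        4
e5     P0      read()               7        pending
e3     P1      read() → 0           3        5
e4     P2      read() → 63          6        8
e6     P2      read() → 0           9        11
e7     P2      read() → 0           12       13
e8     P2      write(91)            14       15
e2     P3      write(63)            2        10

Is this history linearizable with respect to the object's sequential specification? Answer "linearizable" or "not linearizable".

not linearizable

through event 10 a valid linearization exists; event 11 (e6 responding at time 11) ends that
checked exhaustively: 10 real-time-consistent orders of 5 completed operations, zero legal register replays
include/drop combinations of the 1 pending operation (e5) were all tried; none helps
for example e1, e2, e3, e4, e6 (pending dropped) fails at step 3: e3 read() → 0 is not legal there
for example e1, e3, e2, e4, e6 (pending dropped) fails at step 5: e6 read() → 0 is not legal there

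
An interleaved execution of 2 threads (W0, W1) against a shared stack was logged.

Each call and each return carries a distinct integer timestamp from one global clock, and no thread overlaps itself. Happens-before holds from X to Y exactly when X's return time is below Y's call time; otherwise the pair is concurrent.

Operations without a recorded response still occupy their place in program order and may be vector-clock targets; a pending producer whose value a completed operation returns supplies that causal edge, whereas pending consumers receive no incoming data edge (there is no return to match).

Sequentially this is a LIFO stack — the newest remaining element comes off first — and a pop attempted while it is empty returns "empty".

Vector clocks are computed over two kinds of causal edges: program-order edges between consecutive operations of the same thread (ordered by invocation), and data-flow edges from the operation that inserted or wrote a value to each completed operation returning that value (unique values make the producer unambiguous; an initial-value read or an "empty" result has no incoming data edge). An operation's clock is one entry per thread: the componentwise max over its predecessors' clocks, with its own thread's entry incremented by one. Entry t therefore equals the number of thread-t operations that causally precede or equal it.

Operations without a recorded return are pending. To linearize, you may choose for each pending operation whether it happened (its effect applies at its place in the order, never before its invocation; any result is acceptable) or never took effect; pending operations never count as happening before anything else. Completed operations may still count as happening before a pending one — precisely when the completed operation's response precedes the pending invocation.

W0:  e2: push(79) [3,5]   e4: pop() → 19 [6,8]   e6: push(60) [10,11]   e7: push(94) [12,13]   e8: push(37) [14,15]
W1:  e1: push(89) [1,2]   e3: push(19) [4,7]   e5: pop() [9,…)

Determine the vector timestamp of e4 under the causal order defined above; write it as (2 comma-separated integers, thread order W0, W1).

(2, 2)

invoked at 1, e1 has no predecessors; its own W1 bump gives (0, 1)
invoked at 3, e2 has no predecessors; its own W0 bump gives (1, 0)
e3 (invocation 4): componentwise max over VC(e1)=(0, 1), +1 at W1, giving (0, 2)
e5 (invocation 9): componentwise max over VC(e3)=(0, 2), +1 at W1, giving (0, 3)
e4 (invocation 6): componentwise max over VC(e2)=(1, 0), VC(e3)=(0, 2), +1 at W0, giving (2, 2)
e6 (invocation 10): componentwise max over VC(e4)=(2, 2), +1 at W0, giving (3, 2)
e7 (invocation 12): componentwise max over VC(e6)=(3, 2), +1 at W0, giving (4, 2)
e8 (invocation 14): componentwise max over VC(e7)=(4, 2), +1 at W0, giving (5, 2)
target: VC(e4) = (2, 2)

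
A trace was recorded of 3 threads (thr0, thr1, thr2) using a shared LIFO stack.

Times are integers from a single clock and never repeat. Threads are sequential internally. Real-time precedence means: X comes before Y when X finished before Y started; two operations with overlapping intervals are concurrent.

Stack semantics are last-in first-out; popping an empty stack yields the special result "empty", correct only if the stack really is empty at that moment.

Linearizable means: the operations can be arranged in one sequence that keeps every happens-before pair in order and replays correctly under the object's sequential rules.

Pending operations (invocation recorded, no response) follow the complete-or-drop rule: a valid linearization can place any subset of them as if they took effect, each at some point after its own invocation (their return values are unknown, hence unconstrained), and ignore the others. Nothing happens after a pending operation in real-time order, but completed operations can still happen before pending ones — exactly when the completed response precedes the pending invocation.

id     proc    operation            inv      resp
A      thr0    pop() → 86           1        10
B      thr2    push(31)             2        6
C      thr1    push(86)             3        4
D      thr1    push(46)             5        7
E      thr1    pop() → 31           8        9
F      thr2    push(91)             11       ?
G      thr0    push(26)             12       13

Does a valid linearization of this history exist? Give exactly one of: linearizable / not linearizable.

linearizable

one valid linearization: C, A, D, B, E, F, G
1. C push(86), leaving stack <86>
2. A pop() → 86, leaving stack <>
3. D push(46), leaving stack <46>
4. B push(31), leaving stack <46,31>
5. E pop() → 31, leaving stack <46>
6. F push(91) (pending, included), leaving stack <46,91>
7. G push(26), leaving stack <46,91,26>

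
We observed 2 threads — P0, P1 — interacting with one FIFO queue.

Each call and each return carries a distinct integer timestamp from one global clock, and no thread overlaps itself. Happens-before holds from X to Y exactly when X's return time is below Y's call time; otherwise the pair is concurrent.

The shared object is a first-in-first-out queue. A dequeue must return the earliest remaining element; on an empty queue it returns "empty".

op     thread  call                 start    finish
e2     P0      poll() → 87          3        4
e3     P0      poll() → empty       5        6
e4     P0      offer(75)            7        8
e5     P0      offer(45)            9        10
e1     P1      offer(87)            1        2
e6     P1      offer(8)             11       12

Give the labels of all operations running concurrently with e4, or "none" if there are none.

none

concurrent with e4 ([7,8]): every op whose interval crosses 7..8
e1 [1,2]: before
e2 [3,4]: before
e3 [5,6]: before
e5 [9,10]: after
e6 [11,12]: after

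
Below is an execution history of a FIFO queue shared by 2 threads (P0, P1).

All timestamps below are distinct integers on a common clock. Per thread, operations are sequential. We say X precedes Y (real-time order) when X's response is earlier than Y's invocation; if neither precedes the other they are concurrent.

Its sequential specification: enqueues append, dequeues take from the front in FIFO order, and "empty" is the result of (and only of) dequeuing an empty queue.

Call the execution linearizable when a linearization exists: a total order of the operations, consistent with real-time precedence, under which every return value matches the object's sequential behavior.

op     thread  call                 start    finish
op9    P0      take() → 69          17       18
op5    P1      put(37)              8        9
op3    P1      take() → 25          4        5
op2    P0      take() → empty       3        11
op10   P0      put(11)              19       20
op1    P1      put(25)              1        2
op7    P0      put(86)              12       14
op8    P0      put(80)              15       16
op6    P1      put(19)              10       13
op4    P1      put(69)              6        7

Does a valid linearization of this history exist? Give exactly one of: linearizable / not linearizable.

linearizable

a witness: op1, op3, op2, op4, op5, op6, op7, op8, op9, op10
step 1: op1 put(25) — queue <25>
step 2: op3 take() → 25 — queue <>
step 3: op2 take() → empty — queue <>
step 4: op4 put(69) — queue <69>
step 5: op5 put(37) — queue <69,37>
step 6: op6 put(19) — queue <69,37,19>
step 7: op7 put(86) — queue <69,37,19,86>
step 8: op8 put(80) — queue <69,37,19,86,80>
step 9: op9 take() → 69 — queue <37,19,86,80>
step 10: op10 put(11) — queue <37,19,86,80,11>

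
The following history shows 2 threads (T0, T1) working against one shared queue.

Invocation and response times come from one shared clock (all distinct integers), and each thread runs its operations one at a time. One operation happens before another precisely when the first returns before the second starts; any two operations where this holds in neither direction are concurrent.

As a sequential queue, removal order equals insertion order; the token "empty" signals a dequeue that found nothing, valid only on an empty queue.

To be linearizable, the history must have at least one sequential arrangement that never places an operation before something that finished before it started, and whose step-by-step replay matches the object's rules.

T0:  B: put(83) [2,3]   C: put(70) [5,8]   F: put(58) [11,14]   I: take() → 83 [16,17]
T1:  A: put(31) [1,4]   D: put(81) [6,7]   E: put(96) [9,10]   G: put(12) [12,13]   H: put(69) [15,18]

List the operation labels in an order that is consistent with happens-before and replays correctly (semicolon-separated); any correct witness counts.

B; A; C; D; E; F; G; H; I

1. B put(83), leaving queue <83>
2. A put(31), leaving queue <83,31>
3. C put(70), leaving queue <83,31,70>
4. D put(81), leaving queue <83,31,70,81>
5. E put(96), leaving queue <83,31,70,81,96>
6. F put(58), leaving queue <83,31,70,81,96,58>
7. G put(12), leaving queue <83,31,70,81,96,58,12>
8. H put(69), leaving queue <83,31,70,81,96,58,12,69>
9. I take() → 83, leaving queue <31,70,81,96,58,12,69>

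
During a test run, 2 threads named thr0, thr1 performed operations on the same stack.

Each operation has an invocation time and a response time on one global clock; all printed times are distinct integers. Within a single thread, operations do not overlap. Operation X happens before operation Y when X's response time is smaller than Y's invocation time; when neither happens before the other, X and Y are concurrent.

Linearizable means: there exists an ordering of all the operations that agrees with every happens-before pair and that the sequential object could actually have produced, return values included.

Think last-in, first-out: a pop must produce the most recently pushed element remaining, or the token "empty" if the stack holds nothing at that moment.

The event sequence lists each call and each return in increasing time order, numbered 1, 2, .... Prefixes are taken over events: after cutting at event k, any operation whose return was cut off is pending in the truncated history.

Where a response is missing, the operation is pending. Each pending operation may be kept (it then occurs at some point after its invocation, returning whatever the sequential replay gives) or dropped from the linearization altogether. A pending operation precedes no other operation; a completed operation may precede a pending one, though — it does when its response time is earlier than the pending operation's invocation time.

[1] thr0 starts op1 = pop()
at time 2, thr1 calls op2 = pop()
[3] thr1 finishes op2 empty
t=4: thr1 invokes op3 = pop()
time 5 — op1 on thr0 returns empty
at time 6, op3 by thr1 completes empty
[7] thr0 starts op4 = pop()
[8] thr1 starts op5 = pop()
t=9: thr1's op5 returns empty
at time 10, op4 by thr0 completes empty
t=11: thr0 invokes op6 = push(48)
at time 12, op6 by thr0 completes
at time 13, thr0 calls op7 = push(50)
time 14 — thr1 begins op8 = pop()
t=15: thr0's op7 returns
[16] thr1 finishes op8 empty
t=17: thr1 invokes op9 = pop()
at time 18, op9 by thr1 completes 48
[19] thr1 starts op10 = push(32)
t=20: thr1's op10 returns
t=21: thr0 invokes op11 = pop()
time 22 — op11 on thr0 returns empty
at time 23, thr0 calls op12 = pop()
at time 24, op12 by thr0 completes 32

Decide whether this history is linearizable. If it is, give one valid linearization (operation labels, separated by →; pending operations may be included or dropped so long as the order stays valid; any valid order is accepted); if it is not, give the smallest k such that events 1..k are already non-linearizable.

events 1..15 are fine; event 16 — the response of op8 at time 16 — makes the prefix non-linearizable
every one of the 12 real-time-consistent orders over 8 completed stack ops fails the sequential spec
one such order, op1, op2, op3, op4, op5, op6, op7, op8, breaks at step 8 where op8 pop() → empty is illegal
one such order, op1, op2, op3, op4, op5, op6, op8, op7, breaks at step 7 where op8 pop() → empty is illegal

not linearizable — minimal violating prefix: 16 events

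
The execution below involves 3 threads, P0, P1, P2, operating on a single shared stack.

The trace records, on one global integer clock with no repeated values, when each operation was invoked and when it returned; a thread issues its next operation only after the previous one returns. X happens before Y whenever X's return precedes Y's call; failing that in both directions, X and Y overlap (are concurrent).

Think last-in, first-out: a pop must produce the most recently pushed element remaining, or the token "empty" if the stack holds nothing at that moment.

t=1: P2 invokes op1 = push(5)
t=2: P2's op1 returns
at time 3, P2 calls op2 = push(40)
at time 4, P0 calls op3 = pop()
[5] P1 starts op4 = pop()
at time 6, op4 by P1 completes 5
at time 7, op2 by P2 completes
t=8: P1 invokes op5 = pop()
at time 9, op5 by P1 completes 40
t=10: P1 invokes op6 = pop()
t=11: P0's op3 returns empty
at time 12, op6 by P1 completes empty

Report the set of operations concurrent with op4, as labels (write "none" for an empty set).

op4 spans [5,6]: anything still running between times 5 and 6 counts as concurrent
op1 [1,2]: before
op2 [3,7]: concurrent
op3 [4,11]: concurrent
op5 [8,9]: after
op6 [10,12]: after

op2, op3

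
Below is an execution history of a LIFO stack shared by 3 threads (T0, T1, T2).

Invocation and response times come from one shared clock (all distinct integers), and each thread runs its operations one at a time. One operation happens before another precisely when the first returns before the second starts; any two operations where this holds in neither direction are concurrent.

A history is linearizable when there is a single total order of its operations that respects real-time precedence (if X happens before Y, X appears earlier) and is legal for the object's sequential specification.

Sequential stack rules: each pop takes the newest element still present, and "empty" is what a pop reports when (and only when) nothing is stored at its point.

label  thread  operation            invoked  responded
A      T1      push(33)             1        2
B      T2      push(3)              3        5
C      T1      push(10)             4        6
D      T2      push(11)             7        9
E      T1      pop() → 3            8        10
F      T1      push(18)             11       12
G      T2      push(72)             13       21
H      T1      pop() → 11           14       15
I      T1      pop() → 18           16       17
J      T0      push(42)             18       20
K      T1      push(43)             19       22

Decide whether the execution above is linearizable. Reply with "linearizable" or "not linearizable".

already the first 15 events (up to H's response at time 15) admit no linearization; the first 14 still do
4 orders of the 7 completed LIFO stack ops respect real time; none is legal
no completion choice of the 1 pending operation (G) rescues it — every subset was tried
one such order, A, B, C, D, E, F, H (pending dropped), breaks at step 5 where E pop() → 3 is illegal
one such order, A, B, C, E, D, F, H (pending dropped), breaks at step 4 where E pop() → 3 is illegal

not linearizable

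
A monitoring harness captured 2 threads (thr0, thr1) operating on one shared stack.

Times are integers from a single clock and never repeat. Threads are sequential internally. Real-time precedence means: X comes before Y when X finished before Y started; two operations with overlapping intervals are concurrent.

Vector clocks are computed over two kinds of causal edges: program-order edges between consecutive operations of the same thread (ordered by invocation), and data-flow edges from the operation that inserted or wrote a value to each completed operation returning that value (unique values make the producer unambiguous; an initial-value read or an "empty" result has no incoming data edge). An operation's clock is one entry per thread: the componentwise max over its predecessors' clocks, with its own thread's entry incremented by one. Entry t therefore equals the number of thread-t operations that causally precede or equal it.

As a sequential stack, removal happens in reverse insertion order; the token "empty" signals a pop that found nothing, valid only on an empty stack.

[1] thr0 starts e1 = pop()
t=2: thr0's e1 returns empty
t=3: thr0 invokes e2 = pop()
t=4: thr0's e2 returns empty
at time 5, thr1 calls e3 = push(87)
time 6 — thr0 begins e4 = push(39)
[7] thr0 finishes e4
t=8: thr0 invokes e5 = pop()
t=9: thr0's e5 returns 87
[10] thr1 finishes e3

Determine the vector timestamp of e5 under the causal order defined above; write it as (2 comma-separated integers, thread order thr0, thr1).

root op e3, invoked 5: fresh clock plus thr1's own tick → (0, 1)
root op e1, invoked 1: fresh clock plus thr0's own tick → (1, 0)
e2 (invocation 3): componentwise max over VC(e1)=(1, 0), +1 at thr0, giving (2, 0)
e4 (invocation 6): componentwise max over VC(e2)=(2, 0), +1 at thr0, giving (3, 0)
e5 (invocation 8): componentwise max over VC(e3)=(0, 1), VC(e4)=(3, 0), +1 at thr0, giving (4, 1)
target: VC(e5) = (4, 1)

(4, 1)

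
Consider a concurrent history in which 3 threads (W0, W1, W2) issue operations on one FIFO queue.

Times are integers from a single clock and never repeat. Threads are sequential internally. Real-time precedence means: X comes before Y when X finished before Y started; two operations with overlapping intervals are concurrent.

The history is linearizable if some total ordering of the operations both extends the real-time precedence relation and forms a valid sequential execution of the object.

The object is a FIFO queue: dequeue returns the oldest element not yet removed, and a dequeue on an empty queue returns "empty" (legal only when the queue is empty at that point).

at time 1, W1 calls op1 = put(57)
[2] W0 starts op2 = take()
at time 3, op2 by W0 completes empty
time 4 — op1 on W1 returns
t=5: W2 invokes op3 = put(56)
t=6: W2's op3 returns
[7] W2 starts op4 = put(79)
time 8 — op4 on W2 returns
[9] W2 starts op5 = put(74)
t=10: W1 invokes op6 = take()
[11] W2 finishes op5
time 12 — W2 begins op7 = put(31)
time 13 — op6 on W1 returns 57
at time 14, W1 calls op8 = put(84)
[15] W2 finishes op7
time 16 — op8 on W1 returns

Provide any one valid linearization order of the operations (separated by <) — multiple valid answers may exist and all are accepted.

op2 < op1 < op3 < op4 < op5 < op6 < op7 < op8

after step 1 (op2 take() → empty): queue <>
after step 2 (op1 put(57)): queue <57>
after step 3 (op3 put(56)): queue <57,56>
after step 4 (op4 put(79)): queue <57,56,79>
after step 5 (op5 put(74)): queue <57,56,79,74>
after step 6 (op6 take() → 57): queue <56,79,74>
after step 7 (op7 put(31)): queue <56,79,74,31>
after step 8 (op8 put(84)): queue <56,79,74,31,84>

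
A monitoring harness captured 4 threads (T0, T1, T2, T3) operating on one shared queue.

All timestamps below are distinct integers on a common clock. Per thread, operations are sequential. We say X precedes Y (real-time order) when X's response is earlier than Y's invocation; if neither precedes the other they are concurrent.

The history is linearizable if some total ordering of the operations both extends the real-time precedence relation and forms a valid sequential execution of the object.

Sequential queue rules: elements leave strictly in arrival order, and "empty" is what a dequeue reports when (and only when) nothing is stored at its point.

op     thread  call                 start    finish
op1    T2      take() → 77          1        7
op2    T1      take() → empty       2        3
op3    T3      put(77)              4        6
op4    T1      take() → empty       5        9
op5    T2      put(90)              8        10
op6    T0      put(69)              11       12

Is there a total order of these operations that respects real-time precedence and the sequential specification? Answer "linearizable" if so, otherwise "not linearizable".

one valid linearization: op2, op3, op1, op4, op5, op6
1. op2 take() → empty, leaving queue <>
2. op3 put(77), leaving queue <77>
3. op1 take() → 77, leaving queue <>
4. op4 take() → empty, leaving queue <>
5. op5 put(90), leaving queue <90>
6. op6 put(69), leaving queue <90,69>

linearizable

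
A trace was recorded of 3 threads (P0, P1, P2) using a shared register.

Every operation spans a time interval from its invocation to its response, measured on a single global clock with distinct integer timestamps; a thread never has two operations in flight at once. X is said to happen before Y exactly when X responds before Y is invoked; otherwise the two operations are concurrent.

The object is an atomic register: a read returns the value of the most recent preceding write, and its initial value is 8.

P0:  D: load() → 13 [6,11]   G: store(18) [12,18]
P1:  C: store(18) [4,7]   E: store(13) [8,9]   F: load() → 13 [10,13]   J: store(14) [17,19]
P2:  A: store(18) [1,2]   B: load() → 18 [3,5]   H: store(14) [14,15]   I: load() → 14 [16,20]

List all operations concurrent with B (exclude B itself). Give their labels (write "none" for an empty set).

B spans [3,5]; an op avoiding the whole window 3..5 is ordered, any other is concurrent
A [1,2]: before
C [4,7]: concurrent
D [6,11]: after
E [8,9]: after
F [10,13]: after
G [12,18]: after
H [14,15]: after
I [16,20]: after
J [17,19]: after

C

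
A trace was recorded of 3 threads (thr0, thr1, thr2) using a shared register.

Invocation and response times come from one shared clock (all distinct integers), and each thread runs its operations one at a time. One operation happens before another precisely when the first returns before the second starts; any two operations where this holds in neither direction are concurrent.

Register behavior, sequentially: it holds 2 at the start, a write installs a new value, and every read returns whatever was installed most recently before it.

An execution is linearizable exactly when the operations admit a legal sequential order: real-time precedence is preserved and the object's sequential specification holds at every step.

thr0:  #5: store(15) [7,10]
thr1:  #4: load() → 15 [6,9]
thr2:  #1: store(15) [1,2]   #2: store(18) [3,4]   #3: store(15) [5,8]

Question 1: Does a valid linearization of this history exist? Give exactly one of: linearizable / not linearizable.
linearizable

one valid linearization: #1, #2, #3, #4, #5
step 1: #1 store(15) — value 15
step 2: #2 store(18) — value 18
step 3: #3 store(15) — value 15
step 4: #4 load() → 15 — value 15
step 5: #5 store(15) — value 15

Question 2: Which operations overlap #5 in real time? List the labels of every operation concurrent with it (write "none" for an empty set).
Answer: #3, #4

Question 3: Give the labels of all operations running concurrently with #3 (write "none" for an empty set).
Answer: #4, #5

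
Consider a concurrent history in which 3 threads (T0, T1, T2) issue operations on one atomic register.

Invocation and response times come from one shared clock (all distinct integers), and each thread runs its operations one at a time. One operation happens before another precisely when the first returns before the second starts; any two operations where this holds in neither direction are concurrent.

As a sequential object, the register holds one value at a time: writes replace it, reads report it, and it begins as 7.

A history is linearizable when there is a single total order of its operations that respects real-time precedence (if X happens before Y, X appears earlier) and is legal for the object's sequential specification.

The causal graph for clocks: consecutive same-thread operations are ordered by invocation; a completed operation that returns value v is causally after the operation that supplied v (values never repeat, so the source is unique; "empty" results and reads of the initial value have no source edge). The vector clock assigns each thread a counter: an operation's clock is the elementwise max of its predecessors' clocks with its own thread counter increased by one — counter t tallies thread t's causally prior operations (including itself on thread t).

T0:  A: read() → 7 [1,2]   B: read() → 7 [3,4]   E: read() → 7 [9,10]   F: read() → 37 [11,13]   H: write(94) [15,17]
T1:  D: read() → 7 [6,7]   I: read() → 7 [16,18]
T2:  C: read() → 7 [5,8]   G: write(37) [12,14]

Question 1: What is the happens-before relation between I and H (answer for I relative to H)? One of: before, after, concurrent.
Answer: concurrent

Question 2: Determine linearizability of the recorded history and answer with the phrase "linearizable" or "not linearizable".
not linearizable

already the first 18 events (up to I's response at time 18) admit no linearization; the first 17 still do
no legal order exists: 8 real-time-consistent candidates over 9 completed atomic register operations, all rejected
for example A, B, C, D, E, F, G, H, I fails at step 6: F read() → 37 is not legal there
for example A, B, C, D, E, F, G, I, H fails at step 6: F read() → 37 is not legal there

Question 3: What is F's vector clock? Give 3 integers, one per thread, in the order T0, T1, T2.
Answer: (4, 0, 2)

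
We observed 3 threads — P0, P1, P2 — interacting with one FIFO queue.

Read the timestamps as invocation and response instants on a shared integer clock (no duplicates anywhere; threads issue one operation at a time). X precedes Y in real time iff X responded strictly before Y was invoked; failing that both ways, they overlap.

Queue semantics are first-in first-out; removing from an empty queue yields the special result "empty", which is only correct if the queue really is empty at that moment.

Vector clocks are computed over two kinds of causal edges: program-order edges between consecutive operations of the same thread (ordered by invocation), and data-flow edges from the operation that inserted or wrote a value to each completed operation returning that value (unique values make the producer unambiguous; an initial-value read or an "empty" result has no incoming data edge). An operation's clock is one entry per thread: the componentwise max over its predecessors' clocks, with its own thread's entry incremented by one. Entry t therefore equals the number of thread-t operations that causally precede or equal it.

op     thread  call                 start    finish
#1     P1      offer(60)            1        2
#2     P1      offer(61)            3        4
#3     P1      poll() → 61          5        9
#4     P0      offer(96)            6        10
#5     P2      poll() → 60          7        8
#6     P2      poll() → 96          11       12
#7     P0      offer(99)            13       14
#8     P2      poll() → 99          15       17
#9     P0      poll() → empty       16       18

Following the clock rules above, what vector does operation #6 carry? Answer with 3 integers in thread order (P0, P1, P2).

(1, 1, 2)

no predecessors for #1 (invoked 1): P1 increments from zero → (0, 1, 0)
no predecessors for #4 (invoked 6): P0 increments from zero → (1, 0, 0)
VC(#5, invoked at 7): max of VC(#1)=(0, 1, 0), then +1 on thread P2 → (0, 1, 1)
VC(#2, invoked at 3): max of VC(#1)=(0, 1, 0), then +1 on thread P1 → (0, 2, 0)
VC(#7, invoked at 13): max of VC(#4)=(1, 0, 0), then +1 on thread P0 → (2, 0, 0)
VC(#3, invoked at 5): max of VC(#2)=(0, 2, 0), then +1 on thread P1 → (0, 3, 0)
VC(#9, invoked at 16): max of VC(#7)=(2, 0, 0), then +1 on thread P0 → (3, 0, 0)
VC(#6, invoked at 11): max of VC(#4)=(1, 0, 0), VC(#5)=(0, 1, 1), then +1 on thread P2 → (1, 1, 2)
VC(#8, invoked at 15): max of VC(#6)=(1, 1, 2), VC(#7)=(2, 0, 0), then +1 on thread P2 → (2, 1, 3)
target: VC(#6) = (1, 1, 2)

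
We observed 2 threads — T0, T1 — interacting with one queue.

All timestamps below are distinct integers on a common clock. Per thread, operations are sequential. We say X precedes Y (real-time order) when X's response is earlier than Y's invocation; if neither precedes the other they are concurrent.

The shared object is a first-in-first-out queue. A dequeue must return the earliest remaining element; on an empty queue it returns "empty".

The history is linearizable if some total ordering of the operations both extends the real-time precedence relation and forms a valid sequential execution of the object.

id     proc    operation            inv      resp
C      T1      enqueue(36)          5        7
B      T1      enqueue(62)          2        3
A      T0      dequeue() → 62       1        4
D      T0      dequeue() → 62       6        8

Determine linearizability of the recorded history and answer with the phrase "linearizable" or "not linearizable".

not linearizable

prefix check: 1..7 passes, 1..8 fails once D's time-8 response joins
checked exhaustively: 4 real-time-consistent orders of 4 completed operations, zero legal queue replays
for example A, B, C, D fails at step 1: A dequeue() → 62 is not legal there
for example A, B, D, C fails at step 1: A dequeue() → 62 is not legal there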